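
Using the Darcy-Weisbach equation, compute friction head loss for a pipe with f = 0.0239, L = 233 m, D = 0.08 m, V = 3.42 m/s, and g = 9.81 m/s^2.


Darcy-Weisbach equation: h_f = f * (L/D) * V^2/(2g).
f * L/D = 0.0239 * 233/0.08 = 69.6088.
V^2/(2g) = 3.42^2 / (2*9.81) = 11.6964 / 19.62 = 0.5961 m.
h_f = 69.6088 * 0.5961 = 41.497 m.

41.497


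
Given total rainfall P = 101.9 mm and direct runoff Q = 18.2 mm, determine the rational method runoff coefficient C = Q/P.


The runoff coefficient C = runoff depth / rainfall depth.
C = 18.2 / 101.9
  = 0.1786.

0.1786


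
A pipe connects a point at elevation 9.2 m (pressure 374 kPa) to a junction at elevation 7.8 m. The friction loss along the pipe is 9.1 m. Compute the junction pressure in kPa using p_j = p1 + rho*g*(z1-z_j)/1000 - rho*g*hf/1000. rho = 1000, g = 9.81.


Junction pressure: p_j = p1 + rho*g*(z1 - z_j)/1000 - rho*g*hf/1000.
Elevation term = 1000*9.81*(9.2 - 7.8)/1000 = 13.734 kPa.
Friction term = 1000*9.81*9.1/1000 = 89.271 kPa.
p_j = 374 + 13.734 - 89.271 = 298.46 kPa.

298.46


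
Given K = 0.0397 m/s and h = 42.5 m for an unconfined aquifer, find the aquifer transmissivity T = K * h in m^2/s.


Transmissivity is defined as T = K * h.
T = 0.0397 * 42.5
  = 1.6872 m^2/s.

1.6872


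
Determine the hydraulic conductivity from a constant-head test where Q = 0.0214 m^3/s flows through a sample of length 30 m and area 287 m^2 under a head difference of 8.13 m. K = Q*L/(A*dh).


From K = Q*L / (A*dh):
Numerator: Q*L = 0.0214 * 30 = 0.642.
Denominator: A*dh = 287 * 8.13 = 2333.31.
K = 0.642 / 2333.31 = 0.000275 m/s.

0.000275


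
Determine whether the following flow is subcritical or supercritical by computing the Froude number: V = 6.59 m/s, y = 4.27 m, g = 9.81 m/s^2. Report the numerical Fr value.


The Froude number is defined as Fr = V / sqrt(g*y).
g*y = 9.81 * 4.27 = 41.8887.
sqrt(g*y) = sqrt(41.8887) = 6.4721.
Fr = 6.59 / 6.4721 = 1.0182.
Since Fr > 1, the flow is supercritical.

1.0182


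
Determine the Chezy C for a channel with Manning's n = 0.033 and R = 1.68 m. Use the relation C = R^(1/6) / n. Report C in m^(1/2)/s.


The Chezy coefficient relates to Manning's n through C = R^(1/6) / n.
R^(1/6) = 1.68^(1/6) = 1.090314.
C = 1.090314 / 0.033 = 33.04 m^(1/2)/s.

33.04


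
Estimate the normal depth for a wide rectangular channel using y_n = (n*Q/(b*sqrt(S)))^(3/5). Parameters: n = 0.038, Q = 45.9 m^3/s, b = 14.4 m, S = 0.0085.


We use the wide-channel approximation y_n = (n*Q/(b*sqrt(S)))^(3/5).
sqrt(S) = sqrt(0.0085) = 0.092195.
Numerator: n*Q = 0.038 * 45.9 = 1.7442.
Denominator: b*sqrt(S) = 14.4 * 0.092195 = 1.327608.
arg = 1.3138.
y_n = 1.3138^(3/5) = 1.1779 m.

1.1779


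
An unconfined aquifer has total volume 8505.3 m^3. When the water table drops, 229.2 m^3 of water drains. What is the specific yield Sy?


Specific yield Sy = Volume drained / Total volume.
Sy = 229.2 / 8505.3
   = 0.0269.

0.0269


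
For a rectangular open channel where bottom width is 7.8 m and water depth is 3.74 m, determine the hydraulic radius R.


For a rectangular section:
Flow area A = b * y = 7.8 * 3.74 = 29.17 m^2.
Wetted perimeter P = b + 2y = 7.8 + 2*3.74 = 15.28 m.
Hydraulic radius R = A/P = 29.17 / 15.28 = 1.9092 m.

1.9092


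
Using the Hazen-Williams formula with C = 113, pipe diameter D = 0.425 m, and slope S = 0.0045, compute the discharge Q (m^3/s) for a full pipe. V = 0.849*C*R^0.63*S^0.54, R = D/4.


For a full circular pipe, R = D/4 = 0.425/4 = 0.1062 m.
V = 0.849 * 113 * 0.1062^0.63 * 0.0045^0.54
  = 0.849 * 113 * 0.243549 * 0.054042
  = 1.2627 m/s.
Pipe area A = pi*D^2/4 = pi*0.425^2/4 = 0.1419 m^2.
Q = A * V = 0.1419 * 1.2627 = 0.1791 m^3/s.

0.1791


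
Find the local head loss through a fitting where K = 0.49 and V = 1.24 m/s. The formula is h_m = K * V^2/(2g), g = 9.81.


Minor loss formula: h_m = K * V^2/(2g).
V^2 = 1.24^2 = 1.5376.
V^2/(2g) = 1.5376 / 19.62 = 0.0784 m.
h_m = 0.49 * 0.0784 = 0.0384 m.

0.0384


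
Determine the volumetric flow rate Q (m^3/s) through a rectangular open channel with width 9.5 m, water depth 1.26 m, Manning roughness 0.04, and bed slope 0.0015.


For a rectangular channel, the cross-sectional area A = b * y = 9.5 * 1.26 = 11.97 m^2.
The wetted perimeter P = b + 2y = 9.5 + 2*1.26 = 12.02 m.
Hydraulic radius R = A/P = 11.97/12.02 = 0.9958 m.
Velocity V = (1/n)*R^(2/3)*S^(1/2) = (1/0.04)*0.9958^(2/3)*0.0015^(1/2) = 0.9656 m/s.
Discharge Q = A * V = 11.97 * 0.9656 = 11.558 m^3/s.

11.558


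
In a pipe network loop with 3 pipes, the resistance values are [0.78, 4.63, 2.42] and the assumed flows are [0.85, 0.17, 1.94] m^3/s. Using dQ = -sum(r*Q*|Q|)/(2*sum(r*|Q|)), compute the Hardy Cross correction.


Numerator terms (r*Q*|Q|): 0.78*0.85*|0.85| = 0.5635; 4.63*0.17*|0.17| = 0.1338; 2.42*1.94*|1.94| = 9.1079.
Sum of numerator = 9.8053.
Denominator terms (r*|Q|): 0.78*|0.85| = 0.663; 4.63*|0.17| = 0.7871; 2.42*|1.94| = 4.6948.
2 * sum of denominator = 2 * 6.1449 = 12.2898.
dQ = -9.8053 / 12.2898 = -0.7978 m^3/s.

-0.7978


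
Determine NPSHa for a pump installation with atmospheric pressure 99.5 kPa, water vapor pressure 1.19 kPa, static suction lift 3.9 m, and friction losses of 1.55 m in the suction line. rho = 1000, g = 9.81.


NPSHa = p_atm/(rho*g) - z_s - hf_s - p_vap/(rho*g).
p_atm/(rho*g) = 99.5*1000 / (1000*9.81) = 10.143 m.
p_vap/(rho*g) = 1.19*1000 / (1000*9.81) = 0.121 m.
NPSHa = 10.143 - 3.9 - 1.55 - 0.121
      = 4.57 m.

4.57


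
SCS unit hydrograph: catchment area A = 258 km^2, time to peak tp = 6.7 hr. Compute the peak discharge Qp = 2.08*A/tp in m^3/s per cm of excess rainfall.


SCS formula: Qp = 2.08 * A / tp.
Qp = 2.08 * 258 / 6.7
   = 536.64 / 6.7
   = 80.1 m^3/s per cm.

80.1


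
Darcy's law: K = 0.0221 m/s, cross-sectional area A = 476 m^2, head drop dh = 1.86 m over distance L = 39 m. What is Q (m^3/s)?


Darcy's law: Q = K * A * i, where i = dh/L.
Hydraulic gradient i = 1.86 / 39 = 0.047692.
Q = 0.0221 * 476 * 0.047692
  = 0.5017 m^3/s.

0.5017


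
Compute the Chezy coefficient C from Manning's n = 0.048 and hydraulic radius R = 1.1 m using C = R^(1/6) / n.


The Chezy coefficient relates to Manning's n through C = R^(1/6) / n.
R^(1/6) = 1.1^(1/6) = 1.016012.
C = 1.016012 / 0.048 = 21.17 m^(1/2)/s.

21.17


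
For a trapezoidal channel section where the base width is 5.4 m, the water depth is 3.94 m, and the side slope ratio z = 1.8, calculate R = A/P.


For a trapezoidal section with side slope z:
A = (b + z*y)*y = (5.4 + 1.8*3.94)*3.94 = 49.218 m^2.
P = b + 2*y*sqrt(1 + z^2) = 5.4 + 2*3.94*sqrt(1 + 1.8^2) = 21.626 m.
R = A/P = 49.218 / 21.626 = 2.2759 m.

2.2759


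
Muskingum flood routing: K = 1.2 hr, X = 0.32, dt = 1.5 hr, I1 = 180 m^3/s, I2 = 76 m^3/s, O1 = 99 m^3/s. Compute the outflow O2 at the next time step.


Muskingum coefficients:
denom = 2*K*(1-X) + dt = 2*1.2*(1-0.32) + 1.5 = 3.132.
C0 = (dt - 2*K*X)/denom = (1.5 - 2*1.2*0.32)/3.132 = 0.2337.
C1 = (dt + 2*K*X)/denom = (1.5 + 2*1.2*0.32)/3.132 = 0.7241.
C2 = (2*K*(1-X) - dt)/denom = 0.0421.
O2 = C0*I2 + C1*I1 + C2*O1
   = 0.2337*76 + 0.7241*180 + 0.0421*99
   = 152.28 m^3/s.

152.28


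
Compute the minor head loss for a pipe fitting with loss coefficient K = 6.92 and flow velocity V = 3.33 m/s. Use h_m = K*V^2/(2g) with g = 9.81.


Minor loss formula: h_m = K * V^2/(2g).
V^2 = 3.33^2 = 11.0889.
V^2/(2g) = 11.0889 / 19.62 = 0.5652 m.
h_m = 6.92 * 0.5652 = 3.9111 m.

3.9111


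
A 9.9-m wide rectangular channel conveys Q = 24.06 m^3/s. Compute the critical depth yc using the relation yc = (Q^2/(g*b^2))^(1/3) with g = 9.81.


Using yc = (Q^2 / (g * b^2))^(1/3):
Q^2 = 24.06^2 = 578.88.
g * b^2 = 9.81 * 9.9^2 = 9.81 * 98.01 = 961.48.
Q^2 / (g*b^2) = 578.88 / 961.48 = 0.6021.
yc = 0.6021^(1/3) = 0.8444 m.

0.8444


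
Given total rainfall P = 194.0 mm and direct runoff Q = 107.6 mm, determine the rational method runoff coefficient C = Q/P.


The runoff coefficient C = runoff depth / rainfall depth.
C = 107.6 / 194.0
  = 0.5546.

0.5546


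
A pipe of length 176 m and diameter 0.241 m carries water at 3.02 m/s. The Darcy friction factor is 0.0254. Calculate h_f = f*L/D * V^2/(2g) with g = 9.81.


Darcy-Weisbach equation: h_f = f * (L/D) * V^2/(2g).
f * L/D = 0.0254 * 176/0.241 = 18.5494.
V^2/(2g) = 3.02^2 / (2*9.81) = 9.1204 / 19.62 = 0.4649 m.
h_f = 18.5494 * 0.4649 = 8.623 m.

8.623


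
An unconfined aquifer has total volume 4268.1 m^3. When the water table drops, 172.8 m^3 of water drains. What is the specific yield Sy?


Specific yield Sy = Volume drained / Total volume.
Sy = 172.8 / 4268.1
   = 0.0405.

0.0405


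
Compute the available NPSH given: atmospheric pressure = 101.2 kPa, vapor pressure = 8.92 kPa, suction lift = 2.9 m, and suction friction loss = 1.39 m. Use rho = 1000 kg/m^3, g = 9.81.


NPSHa = p_atm/(rho*g) - z_s - hf_s - p_vap/(rho*g).
p_atm/(rho*g) = 101.2*1000 / (1000*9.81) = 10.316 m.
p_vap/(rho*g) = 8.92*1000 / (1000*9.81) = 0.909 m.
NPSHa = 10.316 - 2.9 - 1.39 - 0.909
      = 5.12 m.

5.12


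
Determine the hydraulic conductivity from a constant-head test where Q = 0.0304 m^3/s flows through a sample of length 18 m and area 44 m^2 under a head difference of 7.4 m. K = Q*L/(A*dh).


From K = Q*L / (A*dh):
Numerator: Q*L = 0.0304 * 18 = 0.5472.
Denominator: A*dh = 44 * 7.4 = 325.6.
K = 0.5472 / 325.6 = 0.001681 m/s.

0.001681


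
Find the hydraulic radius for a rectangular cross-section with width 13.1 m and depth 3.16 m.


For a rectangular section:
Flow area A = b * y = 13.1 * 3.16 = 41.4 m^2.
Wetted perimeter P = b + 2y = 13.1 + 2*3.16 = 19.42 m.
Hydraulic radius R = A/P = 41.4 / 19.42 = 2.1316 m.

2.1316


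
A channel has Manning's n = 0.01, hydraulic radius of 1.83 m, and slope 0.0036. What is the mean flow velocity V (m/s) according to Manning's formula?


Manning's equation gives V = (1/n) * R^(2/3) * S^(1/2).
First, compute R^(2/3) = 1.83^(2/3) = 1.4961.
Next, S^(1/2) = 0.0036^(1/2) = 0.06.
Then 1/n = 1/0.01 = 100.0.
V = 100.0 * 1.4961 * 0.06 = 8.9767 m/s.

8.9767


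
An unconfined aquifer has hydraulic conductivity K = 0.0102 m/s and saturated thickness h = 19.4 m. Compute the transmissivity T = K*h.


Transmissivity is defined as T = K * h.
T = 0.0102 * 19.4
  = 0.1979 m^2/s.

0.1979


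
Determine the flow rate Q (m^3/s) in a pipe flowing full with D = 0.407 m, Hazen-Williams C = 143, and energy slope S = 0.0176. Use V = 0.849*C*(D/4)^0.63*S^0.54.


For a full circular pipe, R = D/4 = 0.407/4 = 0.1017 m.
V = 0.849 * 143 * 0.1017^0.63 * 0.0176^0.54
  = 0.849 * 143 * 0.236999 * 0.11287
  = 3.2476 m/s.
Pipe area A = pi*D^2/4 = pi*0.407^2/4 = 0.1301 m^2.
Q = A * V = 0.1301 * 3.2476 = 0.4225 m^3/s.

0.4225


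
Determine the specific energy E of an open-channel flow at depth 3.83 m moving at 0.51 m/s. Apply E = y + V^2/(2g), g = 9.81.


Specific energy E = y + V^2/(2g).
Velocity head = V^2/(2g) = 0.51^2 / (2*9.81) = 0.2601 / 19.62 = 0.0133 m.
E = 3.83 + 0.0133 = 3.8433 m.

3.8433


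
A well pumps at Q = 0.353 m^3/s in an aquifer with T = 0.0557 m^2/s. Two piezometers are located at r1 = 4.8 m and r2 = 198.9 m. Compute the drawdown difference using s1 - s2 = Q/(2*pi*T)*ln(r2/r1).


Thiem equation: s1 - s2 = Q/(2*pi*T) * ln(r2/r1).
ln(r2/r1) = ln(198.9/4.8) = 3.7242.
Q/(2*pi*T) = 0.353 / (2*pi*0.0557) = 0.353 / 0.35 = 1.0086.
s1 - s2 = 1.0086 * 3.7242 = 3.7564 m.

3.7564


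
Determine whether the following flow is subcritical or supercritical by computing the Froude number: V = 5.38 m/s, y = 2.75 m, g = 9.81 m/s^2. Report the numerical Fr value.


The Froude number is defined as Fr = V / sqrt(g*y).
g*y = 9.81 * 2.75 = 26.9775.
sqrt(g*y) = sqrt(26.9775) = 5.194.
Fr = 5.38 / 5.194 = 1.0358.
Since Fr > 1, the flow is supercritical.

1.0358


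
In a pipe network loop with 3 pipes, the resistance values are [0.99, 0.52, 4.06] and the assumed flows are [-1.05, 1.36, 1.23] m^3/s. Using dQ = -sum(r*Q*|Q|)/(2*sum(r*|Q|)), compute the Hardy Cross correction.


Numerator terms (r*Q*|Q|): 0.99*-1.05*|-1.05| = -1.0915; 0.52*1.36*|1.36| = 0.9618; 4.06*1.23*|1.23| = 6.1424.
Sum of numerator = 6.0127.
Denominator terms (r*|Q|): 0.99*|-1.05| = 1.0395; 0.52*|1.36| = 0.7072; 4.06*|1.23| = 4.9938.
2 * sum of denominator = 2 * 6.7405 = 13.481.
dQ = -6.0127 / 13.481 = -0.446 m^3/s.

-0.446


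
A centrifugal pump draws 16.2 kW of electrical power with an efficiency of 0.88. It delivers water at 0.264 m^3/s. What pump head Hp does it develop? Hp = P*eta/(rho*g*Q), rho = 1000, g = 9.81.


Pump head formula: Hp = P * eta / (rho * g * Q).
Numerator: P * eta = 16.2 * 1000 * 0.88 = 14256.0 W.
Denominator: rho * g * Q = 1000 * 9.81 * 0.264 = 2589.84.
Hp = 14256.0 / 2589.84 = 5.5 m.

5.5


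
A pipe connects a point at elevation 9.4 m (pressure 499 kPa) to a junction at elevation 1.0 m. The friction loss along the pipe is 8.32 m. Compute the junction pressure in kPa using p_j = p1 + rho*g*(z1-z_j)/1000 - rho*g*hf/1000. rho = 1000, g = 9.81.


Junction pressure: p_j = p1 + rho*g*(z1 - z_j)/1000 - rho*g*hf/1000.
Elevation term = 1000*9.81*(9.4 - 1.0)/1000 = 82.404 kPa.
Friction term = 1000*9.81*8.32/1000 = 81.619 kPa.
p_j = 499 + 82.404 - 81.619 = 499.78 kPa.

499.78


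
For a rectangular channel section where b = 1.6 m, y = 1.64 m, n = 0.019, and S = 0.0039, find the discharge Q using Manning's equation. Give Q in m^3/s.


For a rectangular channel, the cross-sectional area A = b * y = 1.6 * 1.64 = 2.62 m^2.
The wetted perimeter P = b + 2y = 1.6 + 2*1.64 = 4.88 m.
Hydraulic radius R = A/P = 2.62/4.88 = 0.5377 m.
Velocity V = (1/n)*R^(2/3)*S^(1/2) = (1/0.019)*0.5377^(2/3)*0.0039^(1/2) = 2.1734 m/s.
Discharge Q = A * V = 2.62 * 2.1734 = 5.703 m^3/s.

5.703


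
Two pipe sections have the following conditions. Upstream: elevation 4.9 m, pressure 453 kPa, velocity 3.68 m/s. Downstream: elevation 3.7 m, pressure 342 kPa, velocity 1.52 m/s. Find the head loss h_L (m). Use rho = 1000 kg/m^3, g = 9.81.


Total head at each section: H = z + p/(rho*g) + V^2/(2g).
H1 = 4.9 + 453*1000/(1000*9.81) + 3.68^2/(2*9.81)
   = 4.9 + 46.177 + 0.6902
   = 51.768 m.
H2 = 3.7 + 342*1000/(1000*9.81) + 1.52^2/(2*9.81)
   = 3.7 + 34.862 + 0.1178
   = 38.68 m.
h_L = H1 - H2 = 51.768 - 38.68 = 13.087 m.

13.087


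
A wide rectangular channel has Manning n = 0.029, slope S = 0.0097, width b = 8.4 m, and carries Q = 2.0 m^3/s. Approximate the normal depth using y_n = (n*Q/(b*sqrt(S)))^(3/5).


We use the wide-channel approximation y_n = (n*Q/(b*sqrt(S)))^(3/5).
sqrt(S) = sqrt(0.0097) = 0.098489.
Numerator: n*Q = 0.029 * 2.0 = 0.058.
Denominator: b*sqrt(S) = 8.4 * 0.098489 = 0.827308.
arg = 0.0701.
y_n = 0.0701^(3/5) = 0.203 m.

0.203


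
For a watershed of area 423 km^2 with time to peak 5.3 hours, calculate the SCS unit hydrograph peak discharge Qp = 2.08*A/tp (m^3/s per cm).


SCS formula: Qp = 2.08 * A / tp.
Qp = 2.08 * 423 / 5.3
   = 879.84 / 5.3
   = 166.01 m^3/s per cm.

166.01


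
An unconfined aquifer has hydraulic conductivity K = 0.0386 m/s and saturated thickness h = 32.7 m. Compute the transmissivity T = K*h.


Transmissivity is defined as T = K * h.
T = 0.0386 * 32.7
  = 1.2622 m^2/s.

1.2622


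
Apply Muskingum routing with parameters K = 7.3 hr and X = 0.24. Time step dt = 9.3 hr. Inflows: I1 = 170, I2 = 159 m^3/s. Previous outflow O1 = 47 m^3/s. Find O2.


Muskingum coefficients:
denom = 2*K*(1-X) + dt = 2*7.3*(1-0.24) + 9.3 = 20.396.
C0 = (dt - 2*K*X)/denom = (9.3 - 2*7.3*0.24)/20.396 = 0.2842.
C1 = (dt + 2*K*X)/denom = (9.3 + 2*7.3*0.24)/20.396 = 0.6278.
C2 = (2*K*(1-X) - dt)/denom = 0.0881.
O2 = C0*I2 + C1*I1 + C2*O1
   = 0.2842*159 + 0.6278*170 + 0.0881*47
   = 156.04 m^3/s.

156.04


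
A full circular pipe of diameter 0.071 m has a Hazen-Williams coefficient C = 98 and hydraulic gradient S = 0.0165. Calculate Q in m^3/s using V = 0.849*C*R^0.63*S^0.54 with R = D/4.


For a full circular pipe, R = D/4 = 0.071/4 = 0.0177 m.
V = 0.849 * 98 * 0.0177^0.63 * 0.0165^0.54
  = 0.849 * 98 * 0.078885 * 0.109004
  = 0.7154 m/s.
Pipe area A = pi*D^2/4 = pi*0.071^2/4 = 0.004 m^2.
Q = A * V = 0.004 * 0.7154 = 0.0028 m^3/s.

0.0028


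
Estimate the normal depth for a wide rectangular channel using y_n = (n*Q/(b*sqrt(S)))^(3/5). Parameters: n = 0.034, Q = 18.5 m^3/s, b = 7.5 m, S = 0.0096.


We use the wide-channel approximation y_n = (n*Q/(b*sqrt(S)))^(3/5).
sqrt(S) = sqrt(0.0096) = 0.09798.
Numerator: n*Q = 0.034 * 18.5 = 0.629.
Denominator: b*sqrt(S) = 7.5 * 0.09798 = 0.73485.
arg = 0.856.
y_n = 0.856^(3/5) = 0.9109 m.

0.9109


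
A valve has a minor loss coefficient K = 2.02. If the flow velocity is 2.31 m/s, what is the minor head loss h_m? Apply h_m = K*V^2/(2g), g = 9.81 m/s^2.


Minor loss formula: h_m = K * V^2/(2g).
V^2 = 2.31^2 = 5.3361.
V^2/(2g) = 5.3361 / 19.62 = 0.272 m.
h_m = 2.02 * 0.272 = 0.5494 m.

0.5494


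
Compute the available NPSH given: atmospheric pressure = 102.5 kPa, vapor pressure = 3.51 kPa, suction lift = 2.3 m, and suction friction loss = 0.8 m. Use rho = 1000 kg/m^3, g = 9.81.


NPSHa = p_atm/(rho*g) - z_s - hf_s - p_vap/(rho*g).
p_atm/(rho*g) = 102.5*1000 / (1000*9.81) = 10.449 m.
p_vap/(rho*g) = 3.51*1000 / (1000*9.81) = 0.358 m.
NPSHa = 10.449 - 2.3 - 0.8 - 0.358
      = 6.99 m.

6.99


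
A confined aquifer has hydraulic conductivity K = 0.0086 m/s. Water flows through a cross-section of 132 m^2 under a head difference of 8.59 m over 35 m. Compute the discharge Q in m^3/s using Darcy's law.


Darcy's law: Q = K * A * i, where i = dh/L.
Hydraulic gradient i = 8.59 / 35 = 0.245429.
Q = 0.0086 * 132 * 0.245429
  = 0.2786 m^3/s.

0.2786


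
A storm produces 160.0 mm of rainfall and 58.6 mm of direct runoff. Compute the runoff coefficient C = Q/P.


The runoff coefficient C = runoff depth / rainfall depth.
C = 58.6 / 160.0
  = 0.3663.

0.3663


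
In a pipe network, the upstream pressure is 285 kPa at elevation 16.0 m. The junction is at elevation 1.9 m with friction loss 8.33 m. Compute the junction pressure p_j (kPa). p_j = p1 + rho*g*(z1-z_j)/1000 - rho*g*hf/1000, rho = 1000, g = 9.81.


Junction pressure: p_j = p1 + rho*g*(z1 - z_j)/1000 - rho*g*hf/1000.
Elevation term = 1000*9.81*(16.0 - 1.9)/1000 = 138.321 kPa.
Friction term = 1000*9.81*8.33/1000 = 81.717 kPa.
p_j = 285 + 138.321 - 81.717 = 341.6 kPa.

341.6


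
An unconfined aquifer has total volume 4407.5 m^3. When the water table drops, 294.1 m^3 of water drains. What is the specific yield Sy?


Specific yield Sy = Volume drained / Total volume.
Sy = 294.1 / 4407.5
   = 0.0667.

0.0667


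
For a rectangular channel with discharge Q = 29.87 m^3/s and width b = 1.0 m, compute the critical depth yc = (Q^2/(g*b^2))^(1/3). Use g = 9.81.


Using yc = (Q^2 / (g * b^2))^(1/3):
Q^2 = 29.87^2 = 892.22.
g * b^2 = 9.81 * 1.0^2 = 9.81 * 1.0 = 9.81.
Q^2 / (g*b^2) = 892.22 / 9.81 = 90.9501.
yc = 90.9501^(1/3) = 4.4971 m.

4.4971


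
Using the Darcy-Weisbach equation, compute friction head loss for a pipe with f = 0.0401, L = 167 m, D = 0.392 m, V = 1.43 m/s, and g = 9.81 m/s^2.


Darcy-Weisbach equation: h_f = f * (L/D) * V^2/(2g).
f * L/D = 0.0401 * 167/0.392 = 17.0834.
V^2/(2g) = 1.43^2 / (2*9.81) = 2.0449 / 19.62 = 0.1042 m.
h_f = 17.0834 * 0.1042 = 1.781 m.

1.781


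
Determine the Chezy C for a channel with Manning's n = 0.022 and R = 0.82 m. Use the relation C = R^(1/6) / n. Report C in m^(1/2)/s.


The Chezy coefficient relates to Manning's n through C = R^(1/6) / n.
R^(1/6) = 0.82^(1/6) = 0.967466.
C = 0.967466 / 0.022 = 43.98 m^(1/2)/s.

43.98


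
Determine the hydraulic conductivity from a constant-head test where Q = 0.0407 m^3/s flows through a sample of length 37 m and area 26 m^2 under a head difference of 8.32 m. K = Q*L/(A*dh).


From K = Q*L / (A*dh):
Numerator: Q*L = 0.0407 * 37 = 1.5059.
Denominator: A*dh = 26 * 8.32 = 216.32.
K = 1.5059 / 216.32 = 0.006961 m/s.

0.006961


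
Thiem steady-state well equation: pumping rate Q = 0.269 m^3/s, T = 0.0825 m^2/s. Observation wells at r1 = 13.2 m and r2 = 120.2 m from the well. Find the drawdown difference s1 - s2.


Thiem equation: s1 - s2 = Q/(2*pi*T) * ln(r2/r1).
ln(r2/r1) = ln(120.2/13.2) = 2.2089.
Q/(2*pi*T) = 0.269 / (2*pi*0.0825) = 0.269 / 0.5184 = 0.5189.
s1 - s2 = 0.5189 * 2.2089 = 1.1463 m.

1.1463


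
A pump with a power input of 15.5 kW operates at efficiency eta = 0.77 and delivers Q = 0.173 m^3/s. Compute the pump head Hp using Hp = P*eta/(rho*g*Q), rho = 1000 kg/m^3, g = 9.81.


Pump head formula: Hp = P * eta / (rho * g * Q).
Numerator: P * eta = 15.5 * 1000 * 0.77 = 11935.0 W.
Denominator: rho * g * Q = 1000 * 9.81 * 0.173 = 1697.13.
Hp = 11935.0 / 1697.13 = 7.03 m.

7.03


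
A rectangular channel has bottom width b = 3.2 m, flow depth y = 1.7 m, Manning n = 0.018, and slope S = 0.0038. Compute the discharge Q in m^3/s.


For a rectangular channel, the cross-sectional area A = b * y = 3.2 * 1.7 = 5.44 m^2.
The wetted perimeter P = b + 2y = 3.2 + 2*1.7 = 6.6 m.
Hydraulic radius R = A/P = 5.44/6.6 = 0.8242 m.
Velocity V = (1/n)*R^(2/3)*S^(1/2) = (1/0.018)*0.8242^(2/3)*0.0038^(1/2) = 3.0106 m/s.
Discharge Q = A * V = 5.44 * 3.0106 = 16.378 m^3/s.

16.378


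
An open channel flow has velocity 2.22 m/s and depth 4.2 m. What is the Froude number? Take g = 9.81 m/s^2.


The Froude number is defined as Fr = V / sqrt(g*y).
g*y = 9.81 * 4.2 = 41.202.
sqrt(g*y) = sqrt(41.202) = 6.4189.
Fr = 2.22 / 6.4189 = 0.3459.

0.3459


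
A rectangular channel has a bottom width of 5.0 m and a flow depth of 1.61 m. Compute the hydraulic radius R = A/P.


For a rectangular section:
Flow area A = b * y = 5.0 * 1.61 = 8.05 m^2.
Wetted perimeter P = b + 2y = 5.0 + 2*1.61 = 8.22 m.
Hydraulic radius R = A/P = 8.05 / 8.22 = 0.9793 m.

0.9793


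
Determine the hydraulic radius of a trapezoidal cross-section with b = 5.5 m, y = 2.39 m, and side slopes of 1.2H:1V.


For a trapezoidal section with side slope z:
A = (b + z*y)*y = (5.5 + 1.2*2.39)*2.39 = 20.0 m^2.
P = b + 2*y*sqrt(1 + z^2) = 5.5 + 2*2.39*sqrt(1 + 1.2^2) = 12.967 m.
R = A/P = 20.0 / 12.967 = 1.5424 m.

1.5424


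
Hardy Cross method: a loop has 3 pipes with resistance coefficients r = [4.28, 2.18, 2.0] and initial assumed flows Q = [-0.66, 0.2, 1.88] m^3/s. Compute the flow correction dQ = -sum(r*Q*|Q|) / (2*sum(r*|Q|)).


Numerator terms (r*Q*|Q|): 4.28*-0.66*|-0.66| = -1.8644; 2.18*0.2*|0.2| = 0.0872; 2.0*1.88*|1.88| = 7.0688.
Sum of numerator = 5.2916.
Denominator terms (r*|Q|): 4.28*|-0.66| = 2.8248; 2.18*|0.2| = 0.436; 2.0*|1.88| = 3.76.
2 * sum of denominator = 2 * 7.0208 = 14.0416.
dQ = -5.2916 / 14.0416 = -0.3769 m^3/s.

-0.3769


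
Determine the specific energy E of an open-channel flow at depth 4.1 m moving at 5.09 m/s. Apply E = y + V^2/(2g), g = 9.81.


Specific energy E = y + V^2/(2g).
Velocity head = V^2/(2g) = 5.09^2 / (2*9.81) = 25.9081 / 19.62 = 1.3205 m.
E = 4.1 + 1.3205 = 5.4205 m.

5.4205


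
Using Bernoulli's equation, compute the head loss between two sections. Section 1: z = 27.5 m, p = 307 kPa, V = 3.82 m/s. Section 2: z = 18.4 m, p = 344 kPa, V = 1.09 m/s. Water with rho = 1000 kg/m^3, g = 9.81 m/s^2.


Total head at each section: H = z + p/(rho*g) + V^2/(2g).
H1 = 27.5 + 307*1000/(1000*9.81) + 3.82^2/(2*9.81)
   = 27.5 + 31.295 + 0.7438
   = 59.538 m.
H2 = 18.4 + 344*1000/(1000*9.81) + 1.09^2/(2*9.81)
   = 18.4 + 35.066 + 0.0606
   = 53.527 m.
h_L = H1 - H2 = 59.538 - 53.527 = 6.012 m.

6.012


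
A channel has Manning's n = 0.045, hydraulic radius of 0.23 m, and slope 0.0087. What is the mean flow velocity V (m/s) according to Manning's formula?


Manning's equation gives V = (1/n) * R^(2/3) * S^(1/2).
First, compute R^(2/3) = 0.23^(2/3) = 0.3754.
Next, S^(1/2) = 0.0087^(1/2) = 0.093274.
Then 1/n = 1/0.045 = 22.22.
V = 22.22 * 0.3754 * 0.093274 = 0.7781 m/s.

0.7781


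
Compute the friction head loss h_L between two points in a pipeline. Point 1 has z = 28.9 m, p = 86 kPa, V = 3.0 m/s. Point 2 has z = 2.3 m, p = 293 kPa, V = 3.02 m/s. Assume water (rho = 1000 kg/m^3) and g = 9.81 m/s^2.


Total head at each section: H = z + p/(rho*g) + V^2/(2g).
H1 = 28.9 + 86*1000/(1000*9.81) + 3.0^2/(2*9.81)
   = 28.9 + 8.767 + 0.4587
   = 38.125 m.
H2 = 2.3 + 293*1000/(1000*9.81) + 3.02^2/(2*9.81)
   = 2.3 + 29.867 + 0.4649
   = 32.632 m.
h_L = H1 - H2 = 38.125 - 32.632 = 5.493 m.

5.493


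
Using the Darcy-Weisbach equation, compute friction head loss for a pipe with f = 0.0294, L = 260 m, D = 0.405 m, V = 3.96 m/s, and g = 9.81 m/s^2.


Darcy-Weisbach equation: h_f = f * (L/D) * V^2/(2g).
f * L/D = 0.0294 * 260/0.405 = 18.8741.
V^2/(2g) = 3.96^2 / (2*9.81) = 15.6816 / 19.62 = 0.7993 m.
h_f = 18.8741 * 0.7993 = 15.085 m.

15.085


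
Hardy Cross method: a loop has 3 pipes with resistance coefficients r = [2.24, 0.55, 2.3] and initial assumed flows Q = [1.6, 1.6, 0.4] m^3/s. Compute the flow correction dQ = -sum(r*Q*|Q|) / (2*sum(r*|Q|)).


Numerator terms (r*Q*|Q|): 2.24*1.6*|1.6| = 5.7344; 0.55*1.6*|1.6| = 1.408; 2.3*0.4*|0.4| = 0.368.
Sum of numerator = 7.5104.
Denominator terms (r*|Q|): 2.24*|1.6| = 3.584; 0.55*|1.6| = 0.88; 2.3*|0.4| = 0.92.
2 * sum of denominator = 2 * 5.384 = 10.768.
dQ = -7.5104 / 10.768 = -0.6975 m^3/s.

-0.6975


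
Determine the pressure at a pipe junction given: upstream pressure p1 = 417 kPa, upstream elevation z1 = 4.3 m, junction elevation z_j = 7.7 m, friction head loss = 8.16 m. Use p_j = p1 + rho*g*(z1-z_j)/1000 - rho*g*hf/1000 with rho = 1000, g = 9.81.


Junction pressure: p_j = p1 + rho*g*(z1 - z_j)/1000 - rho*g*hf/1000.
Elevation term = 1000*9.81*(4.3 - 7.7)/1000 = -33.354 kPa.
Friction term = 1000*9.81*8.16/1000 = 80.05 kPa.
p_j = 417 + -33.354 - 80.05 = 303.6 kPa.

303.6


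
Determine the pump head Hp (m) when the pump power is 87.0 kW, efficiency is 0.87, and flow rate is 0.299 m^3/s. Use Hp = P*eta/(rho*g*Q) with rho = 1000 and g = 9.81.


Pump head formula: Hp = P * eta / (rho * g * Q).
Numerator: P * eta = 87.0 * 1000 * 0.87 = 75690.0 W.
Denominator: rho * g * Q = 1000 * 9.81 * 0.299 = 2933.19.
Hp = 75690.0 / 2933.19 = 25.8 m.

25.8


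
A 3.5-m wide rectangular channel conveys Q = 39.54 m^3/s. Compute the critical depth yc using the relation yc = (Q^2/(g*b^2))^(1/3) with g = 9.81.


Using yc = (Q^2 / (g * b^2))^(1/3):
Q^2 = 39.54^2 = 1563.41.
g * b^2 = 9.81 * 3.5^2 = 9.81 * 12.25 = 120.17.
Q^2 / (g*b^2) = 1563.41 / 120.17 = 13.01.
yc = 13.01^(1/3) = 2.3519 m.

2.3519


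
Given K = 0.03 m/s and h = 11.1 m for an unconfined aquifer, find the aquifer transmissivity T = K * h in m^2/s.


Transmissivity is defined as T = K * h.
T = 0.03 * 11.1
  = 0.333 m^2/s.

0.333


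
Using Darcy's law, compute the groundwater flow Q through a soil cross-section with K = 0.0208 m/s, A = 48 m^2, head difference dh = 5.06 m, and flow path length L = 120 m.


Darcy's law: Q = K * A * i, where i = dh/L.
Hydraulic gradient i = 5.06 / 120 = 0.042167.
Q = 0.0208 * 48 * 0.042167
  = 0.0421 m^3/s.

0.0421


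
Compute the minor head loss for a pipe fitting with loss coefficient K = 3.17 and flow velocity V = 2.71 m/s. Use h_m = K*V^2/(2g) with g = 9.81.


Minor loss formula: h_m = K * V^2/(2g).
V^2 = 2.71^2 = 7.3441.
V^2/(2g) = 7.3441 / 19.62 = 0.3743 m.
h_m = 3.17 * 0.3743 = 1.1866 m.

1.1866


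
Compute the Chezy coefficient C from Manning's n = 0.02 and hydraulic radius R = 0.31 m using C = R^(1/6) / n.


The Chezy coefficient relates to Manning's n through C = R^(1/6) / n.
R^(1/6) = 0.31^(1/6) = 0.822672.
C = 0.822672 / 0.02 = 41.13 m^(1/2)/s.

41.13


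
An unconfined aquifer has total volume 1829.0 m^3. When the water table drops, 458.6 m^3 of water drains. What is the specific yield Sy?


Specific yield Sy = Volume drained / Total volume.
Sy = 458.6 / 1829.0
   = 0.2507.

0.2507


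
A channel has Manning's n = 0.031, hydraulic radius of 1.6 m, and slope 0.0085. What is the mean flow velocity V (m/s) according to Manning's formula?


Manning's equation gives V = (1/n) * R^(2/3) * S^(1/2).
First, compute R^(2/3) = 1.6^(2/3) = 1.368.
Next, S^(1/2) = 0.0085^(1/2) = 0.092195.
Then 1/n = 1/0.031 = 32.26.
V = 32.26 * 1.368 * 0.092195 = 4.0684 m/s.

4.0684


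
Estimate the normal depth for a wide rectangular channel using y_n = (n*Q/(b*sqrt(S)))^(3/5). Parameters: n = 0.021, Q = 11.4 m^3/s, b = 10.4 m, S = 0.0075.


We use the wide-channel approximation y_n = (n*Q/(b*sqrt(S)))^(3/5).
sqrt(S) = sqrt(0.0075) = 0.086603.
Numerator: n*Q = 0.021 * 11.4 = 0.2394.
Denominator: b*sqrt(S) = 10.4 * 0.086603 = 0.900671.
arg = 0.2658.
y_n = 0.2658^(3/5) = 0.4516 m.

0.4516


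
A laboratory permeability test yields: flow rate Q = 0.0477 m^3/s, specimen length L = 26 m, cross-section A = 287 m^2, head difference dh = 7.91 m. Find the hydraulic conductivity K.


From K = Q*L / (A*dh):
Numerator: Q*L = 0.0477 * 26 = 1.2402.
Denominator: A*dh = 287 * 7.91 = 2270.17.
K = 1.2402 / 2270.17 = 0.000546 m/s.

0.000546


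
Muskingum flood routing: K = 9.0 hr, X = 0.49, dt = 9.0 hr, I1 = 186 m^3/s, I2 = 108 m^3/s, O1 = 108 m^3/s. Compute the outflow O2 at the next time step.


Muskingum coefficients:
denom = 2*K*(1-X) + dt = 2*9.0*(1-0.49) + 9.0 = 18.18.
C0 = (dt - 2*K*X)/denom = (9.0 - 2*9.0*0.49)/18.18 = 0.0099.
C1 = (dt + 2*K*X)/denom = (9.0 + 2*9.0*0.49)/18.18 = 0.9802.
C2 = (2*K*(1-X) - dt)/denom = 0.0099.
O2 = C0*I2 + C1*I1 + C2*O1
   = 0.0099*108 + 0.9802*186 + 0.0099*108
   = 184.46 m^3/s.

184.46


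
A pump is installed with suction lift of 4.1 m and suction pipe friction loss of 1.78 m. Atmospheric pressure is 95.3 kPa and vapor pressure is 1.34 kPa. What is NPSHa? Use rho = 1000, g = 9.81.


NPSHa = p_atm/(rho*g) - z_s - hf_s - p_vap/(rho*g).
p_atm/(rho*g) = 95.3*1000 / (1000*9.81) = 9.715 m.
p_vap/(rho*g) = 1.34*1000 / (1000*9.81) = 0.137 m.
NPSHa = 9.715 - 4.1 - 1.78 - 0.137
      = 3.7 m.

3.7


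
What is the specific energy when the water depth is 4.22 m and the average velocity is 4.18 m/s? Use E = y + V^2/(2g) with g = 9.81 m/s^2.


Specific energy E = y + V^2/(2g).
Velocity head = V^2/(2g) = 4.18^2 / (2*9.81) = 17.4724 / 19.62 = 0.8905 m.
E = 4.22 + 0.8905 = 5.1105 m.

5.1105


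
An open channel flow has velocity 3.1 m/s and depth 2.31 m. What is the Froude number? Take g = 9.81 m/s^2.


The Froude number is defined as Fr = V / sqrt(g*y).
g*y = 9.81 * 2.31 = 22.6611.
sqrt(g*y) = sqrt(22.6611) = 4.7604.
Fr = 3.1 / 4.7604 = 0.6512.

0.6512


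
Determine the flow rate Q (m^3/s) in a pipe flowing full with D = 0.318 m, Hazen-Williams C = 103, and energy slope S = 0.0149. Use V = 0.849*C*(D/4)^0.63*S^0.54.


For a full circular pipe, R = D/4 = 0.318/4 = 0.0795 m.
V = 0.849 * 103 * 0.0795^0.63 * 0.0149^0.54
  = 0.849 * 103 * 0.202876 * 0.103162
  = 1.8302 m/s.
Pipe area A = pi*D^2/4 = pi*0.318^2/4 = 0.0794 m^2.
Q = A * V = 0.0794 * 1.8302 = 0.1454 m^3/s.

0.1454


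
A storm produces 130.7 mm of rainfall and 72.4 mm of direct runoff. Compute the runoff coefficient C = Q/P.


The runoff coefficient C = runoff depth / rainfall depth.
C = 72.4 / 130.7
  = 0.5539.

0.5539


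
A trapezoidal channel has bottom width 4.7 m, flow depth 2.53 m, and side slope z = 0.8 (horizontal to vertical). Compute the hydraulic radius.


For a trapezoidal section with side slope z:
A = (b + z*y)*y = (4.7 + 0.8*2.53)*2.53 = 17.012 m^2.
P = b + 2*y*sqrt(1 + z^2) = 4.7 + 2*2.53*sqrt(1 + 0.8^2) = 11.18 m.
R = A/P = 17.012 / 11.18 = 1.5216 m.

1.5216


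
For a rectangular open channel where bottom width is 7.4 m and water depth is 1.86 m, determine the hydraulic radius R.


For a rectangular section:
Flow area A = b * y = 7.4 * 1.86 = 13.76 m^2.
Wetted perimeter P = b + 2y = 7.4 + 2*1.86 = 11.12 m.
Hydraulic radius R = A/P = 13.76 / 11.12 = 1.2378 m.

1.2378


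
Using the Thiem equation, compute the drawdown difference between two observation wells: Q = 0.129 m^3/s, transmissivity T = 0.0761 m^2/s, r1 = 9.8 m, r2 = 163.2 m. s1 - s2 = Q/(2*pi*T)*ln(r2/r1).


Thiem equation: s1 - s2 = Q/(2*pi*T) * ln(r2/r1).
ln(r2/r1) = ln(163.2/9.8) = 2.8126.
Q/(2*pi*T) = 0.129 / (2*pi*0.0761) = 0.129 / 0.4782 = 0.2698.
s1 - s2 = 0.2698 * 2.8126 = 0.7588 m.

0.7588


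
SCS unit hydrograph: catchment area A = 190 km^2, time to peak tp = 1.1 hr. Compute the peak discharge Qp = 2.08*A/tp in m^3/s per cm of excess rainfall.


SCS formula: Qp = 2.08 * A / tp.
Qp = 2.08 * 190 / 1.1
   = 395.2 / 1.1
   = 359.27 m^3/s per cm.

359.27


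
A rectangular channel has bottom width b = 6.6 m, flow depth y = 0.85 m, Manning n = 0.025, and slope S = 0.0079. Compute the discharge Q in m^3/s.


For a rectangular channel, the cross-sectional area A = b * y = 6.6 * 0.85 = 5.61 m^2.
The wetted perimeter P = b + 2y = 6.6 + 2*0.85 = 8.3 m.
Hydraulic radius R = A/P = 5.61/8.3 = 0.6759 m.
Velocity V = (1/n)*R^(2/3)*S^(1/2) = (1/0.025)*0.6759^(2/3)*0.0079^(1/2) = 2.7382 m/s.
Discharge Q = A * V = 5.61 * 2.7382 = 15.361 m^3/s.

15.361


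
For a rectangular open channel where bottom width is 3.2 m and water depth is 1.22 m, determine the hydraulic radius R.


For a rectangular section:
Flow area A = b * y = 3.2 * 1.22 = 3.9 m^2.
Wetted perimeter P = b + 2y = 3.2 + 2*1.22 = 5.64 m.
Hydraulic radius R = A/P = 3.9 / 5.64 = 0.6922 m.

0.6922


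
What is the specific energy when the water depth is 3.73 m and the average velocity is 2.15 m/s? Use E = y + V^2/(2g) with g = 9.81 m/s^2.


Specific energy E = y + V^2/(2g).
Velocity head = V^2/(2g) = 2.15^2 / (2*9.81) = 4.6225 / 19.62 = 0.2356 m.
E = 3.73 + 0.2356 = 3.9656 m.

3.9656


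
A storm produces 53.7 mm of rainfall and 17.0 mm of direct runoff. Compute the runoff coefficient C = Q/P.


The runoff coefficient C = runoff depth / rainfall depth.
C = 17.0 / 53.7
  = 0.3166.

0.3166


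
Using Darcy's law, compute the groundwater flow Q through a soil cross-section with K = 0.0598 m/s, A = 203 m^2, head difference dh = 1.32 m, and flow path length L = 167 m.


Darcy's law: Q = K * A * i, where i = dh/L.
Hydraulic gradient i = 1.32 / 167 = 0.007904.
Q = 0.0598 * 203 * 0.007904
  = 0.096 m^3/s.

0.096


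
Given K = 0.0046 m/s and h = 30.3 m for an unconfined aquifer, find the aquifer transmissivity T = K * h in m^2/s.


Transmissivity is defined as T = K * h.
T = 0.0046 * 30.3
  = 0.1394 m^2/s.

0.1394


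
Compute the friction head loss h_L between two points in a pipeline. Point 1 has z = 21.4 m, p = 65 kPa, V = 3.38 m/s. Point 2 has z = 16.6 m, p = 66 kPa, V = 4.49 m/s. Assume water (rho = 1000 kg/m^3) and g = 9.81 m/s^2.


Total head at each section: H = z + p/(rho*g) + V^2/(2g).
H1 = 21.4 + 65*1000/(1000*9.81) + 3.38^2/(2*9.81)
   = 21.4 + 6.626 + 0.5823
   = 28.608 m.
H2 = 16.6 + 66*1000/(1000*9.81) + 4.49^2/(2*9.81)
   = 16.6 + 6.728 + 1.0275
   = 24.355 m.
h_L = H1 - H2 = 28.608 - 24.355 = 4.253 m.

4.253


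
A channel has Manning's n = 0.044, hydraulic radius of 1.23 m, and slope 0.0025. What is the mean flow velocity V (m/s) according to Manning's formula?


Manning's equation gives V = (1/n) * R^(2/3) * S^(1/2).
First, compute R^(2/3) = 1.23^(2/3) = 1.148.
Next, S^(1/2) = 0.0025^(1/2) = 0.05.
Then 1/n = 1/0.044 = 22.73.
V = 22.73 * 1.148 * 0.05 = 1.3045 m/s.

1.3045


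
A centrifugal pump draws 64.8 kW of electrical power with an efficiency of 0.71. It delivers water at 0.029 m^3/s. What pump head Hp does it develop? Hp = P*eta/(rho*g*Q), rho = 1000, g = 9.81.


Pump head formula: Hp = P * eta / (rho * g * Q).
Numerator: P * eta = 64.8 * 1000 * 0.71 = 46008.0 W.
Denominator: rho * g * Q = 1000 * 9.81 * 0.029 = 284.49.
Hp = 46008.0 / 284.49 = 161.72 m.

161.72


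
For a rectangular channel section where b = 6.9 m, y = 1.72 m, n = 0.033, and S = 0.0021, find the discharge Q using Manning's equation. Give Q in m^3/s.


For a rectangular channel, the cross-sectional area A = b * y = 6.9 * 1.72 = 11.87 m^2.
The wetted perimeter P = b + 2y = 6.9 + 2*1.72 = 10.34 m.
Hydraulic radius R = A/P = 11.87/10.34 = 1.1478 m.
Velocity V = (1/n)*R^(2/3)*S^(1/2) = (1/0.033)*1.1478^(2/3)*0.0021^(1/2) = 1.5223 m/s.
Discharge Q = A * V = 11.87 * 1.5223 = 18.067 m^3/s.

18.067


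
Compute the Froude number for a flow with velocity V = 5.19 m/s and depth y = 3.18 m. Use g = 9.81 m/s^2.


The Froude number is defined as Fr = V / sqrt(g*y).
g*y = 9.81 * 3.18 = 31.1958.
sqrt(g*y) = sqrt(31.1958) = 5.5853.
Fr = 5.19 / 5.5853 = 0.9292.

0.9292


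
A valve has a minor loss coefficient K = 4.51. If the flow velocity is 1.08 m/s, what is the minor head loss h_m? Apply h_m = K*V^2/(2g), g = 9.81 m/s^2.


Minor loss formula: h_m = K * V^2/(2g).
V^2 = 1.08^2 = 1.1664.
V^2/(2g) = 1.1664 / 19.62 = 0.0594 m.
h_m = 4.51 * 0.0594 = 0.2681 m.

0.2681


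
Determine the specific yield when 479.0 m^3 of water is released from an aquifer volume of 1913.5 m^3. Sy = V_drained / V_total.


Specific yield Sy = Volume drained / Total volume.
Sy = 479.0 / 1913.5
   = 0.2503.

0.2503


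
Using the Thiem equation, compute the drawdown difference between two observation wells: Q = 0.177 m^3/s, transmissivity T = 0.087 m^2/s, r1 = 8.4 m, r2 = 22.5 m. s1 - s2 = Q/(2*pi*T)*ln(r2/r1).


Thiem equation: s1 - s2 = Q/(2*pi*T) * ln(r2/r1).
ln(r2/r1) = ln(22.5/8.4) = 0.9853.
Q/(2*pi*T) = 0.177 / (2*pi*0.087) = 0.177 / 0.5466 = 0.3238.
s1 - s2 = 0.3238 * 0.9853 = 0.319 m.

0.319


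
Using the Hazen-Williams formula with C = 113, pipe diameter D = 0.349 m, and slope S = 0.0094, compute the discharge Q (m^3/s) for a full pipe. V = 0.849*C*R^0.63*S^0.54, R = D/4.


For a full circular pipe, R = D/4 = 0.349/4 = 0.0872 m.
V = 0.849 * 113 * 0.0872^0.63 * 0.0094^0.54
  = 0.849 * 113 * 0.215121 * 0.080443
  = 1.6602 m/s.
Pipe area A = pi*D^2/4 = pi*0.349^2/4 = 0.0957 m^2.
Q = A * V = 0.0957 * 1.6602 = 0.1588 m^3/s.

0.1588


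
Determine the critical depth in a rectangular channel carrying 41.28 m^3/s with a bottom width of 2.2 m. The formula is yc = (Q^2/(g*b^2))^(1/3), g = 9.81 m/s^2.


Using yc = (Q^2 / (g * b^2))^(1/3):
Q^2 = 41.28^2 = 1704.04.
g * b^2 = 9.81 * 2.2^2 = 9.81 * 4.84 = 47.48.
Q^2 / (g*b^2) = 1704.04 / 47.48 = 35.8896.
yc = 35.8896^(1/3) = 3.2985 m.

3.2985


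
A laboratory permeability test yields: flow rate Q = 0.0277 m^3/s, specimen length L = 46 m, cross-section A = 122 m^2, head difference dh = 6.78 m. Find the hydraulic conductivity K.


From K = Q*L / (A*dh):
Numerator: Q*L = 0.0277 * 46 = 1.2742.
Denominator: A*dh = 122 * 6.78 = 827.16.
K = 1.2742 / 827.16 = 0.00154 m/s.

0.00154


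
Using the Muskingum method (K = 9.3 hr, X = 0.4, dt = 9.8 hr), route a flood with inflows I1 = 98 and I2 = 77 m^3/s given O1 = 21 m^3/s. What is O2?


Muskingum coefficients:
denom = 2*K*(1-X) + dt = 2*9.3*(1-0.4) + 9.8 = 20.96.
C0 = (dt - 2*K*X)/denom = (9.8 - 2*9.3*0.4)/20.96 = 0.1126.
C1 = (dt + 2*K*X)/denom = (9.8 + 2*9.3*0.4)/20.96 = 0.8225.
C2 = (2*K*(1-X) - dt)/denom = 0.0649.
O2 = C0*I2 + C1*I1 + C2*O1
   = 0.1126*77 + 0.8225*98 + 0.0649*21
   = 90.64 m^3/s.

90.64


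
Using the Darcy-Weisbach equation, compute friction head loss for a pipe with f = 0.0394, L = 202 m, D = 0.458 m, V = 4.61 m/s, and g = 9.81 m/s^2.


Darcy-Weisbach equation: h_f = f * (L/D) * V^2/(2g).
f * L/D = 0.0394 * 202/0.458 = 17.3773.
V^2/(2g) = 4.61^2 / (2*9.81) = 21.2521 / 19.62 = 1.0832 m.
h_f = 17.3773 * 1.0832 = 18.823 m.

18.823


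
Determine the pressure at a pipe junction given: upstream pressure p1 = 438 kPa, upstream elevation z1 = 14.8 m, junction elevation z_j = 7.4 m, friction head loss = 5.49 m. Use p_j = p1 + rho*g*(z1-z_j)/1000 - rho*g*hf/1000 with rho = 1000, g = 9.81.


Junction pressure: p_j = p1 + rho*g*(z1 - z_j)/1000 - rho*g*hf/1000.
Elevation term = 1000*9.81*(14.8 - 7.4)/1000 = 72.594 kPa.
Friction term = 1000*9.81*5.49/1000 = 53.857 kPa.
p_j = 438 + 72.594 - 53.857 = 456.74 kPa.

456.74


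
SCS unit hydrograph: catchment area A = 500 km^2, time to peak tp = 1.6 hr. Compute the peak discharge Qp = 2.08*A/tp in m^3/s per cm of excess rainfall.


SCS formula: Qp = 2.08 * A / tp.
Qp = 2.08 * 500 / 1.6
   = 1040.0 / 1.6
   = 650.0 m^3/s per cm.

650.0
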